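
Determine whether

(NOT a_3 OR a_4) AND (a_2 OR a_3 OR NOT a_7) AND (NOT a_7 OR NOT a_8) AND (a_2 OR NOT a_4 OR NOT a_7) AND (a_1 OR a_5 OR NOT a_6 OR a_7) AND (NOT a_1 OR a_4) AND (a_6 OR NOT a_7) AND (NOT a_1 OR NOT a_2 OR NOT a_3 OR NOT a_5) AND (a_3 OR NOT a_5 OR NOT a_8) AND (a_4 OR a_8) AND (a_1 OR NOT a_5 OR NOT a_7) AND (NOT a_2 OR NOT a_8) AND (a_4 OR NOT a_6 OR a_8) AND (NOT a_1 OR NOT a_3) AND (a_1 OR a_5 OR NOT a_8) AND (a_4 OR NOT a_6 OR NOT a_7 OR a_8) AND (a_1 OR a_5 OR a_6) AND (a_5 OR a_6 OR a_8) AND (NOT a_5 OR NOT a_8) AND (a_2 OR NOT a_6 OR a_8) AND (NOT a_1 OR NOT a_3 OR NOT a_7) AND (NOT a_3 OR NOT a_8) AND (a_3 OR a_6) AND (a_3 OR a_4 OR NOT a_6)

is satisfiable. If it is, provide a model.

a_1=F; a_2=T; a_3=T; a_4=T; a_5=T; a_6=F; a_7=F; a_8=F

Set a_1 = False.
Set a_2 = True.
  then (NOT a_2 OR NOT a_8) forces a_8 = False.
  then (a_4 OR a_8) forces a_4 = True.
Set a_3 = True.
Set a_5 = True.
  then (a_1 OR NOT a_5 OR NOT a_7) forces a_7 = False.
Set a_6 = False.
All clauses satisfied.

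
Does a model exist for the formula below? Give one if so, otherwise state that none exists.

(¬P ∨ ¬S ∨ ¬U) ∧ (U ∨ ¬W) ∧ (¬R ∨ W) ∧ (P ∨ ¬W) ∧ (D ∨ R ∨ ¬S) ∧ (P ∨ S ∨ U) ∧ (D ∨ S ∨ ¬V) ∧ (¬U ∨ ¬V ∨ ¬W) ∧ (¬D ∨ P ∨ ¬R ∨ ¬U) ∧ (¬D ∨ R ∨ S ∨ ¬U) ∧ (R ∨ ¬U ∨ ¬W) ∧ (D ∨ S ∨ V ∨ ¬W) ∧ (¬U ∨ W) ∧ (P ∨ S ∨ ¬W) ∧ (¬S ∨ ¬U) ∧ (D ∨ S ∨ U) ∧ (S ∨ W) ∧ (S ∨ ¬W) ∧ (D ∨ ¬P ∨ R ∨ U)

Try W = True:
  (U ∨ ¬W) forces U = True.
  (P ∨ ¬W) forces P = True.
  (¬P ∨ ¬S ∨ ¬U) forces S = False.
  clause (S ∨ ¬W) is falsified — backtrack.
So W = False.
  then (¬R ∨ W) forces R = False.
  then (¬U ∨ W) forces U = False.
  then (S ∨ W) forces S = True.
  then (D ∨ R ∨ ¬S) forces D = True.
Set V = True.
Set P = False.
All clauses satisfied.

W: False, V: True, P: False, S: True, D: True, U: False, R: False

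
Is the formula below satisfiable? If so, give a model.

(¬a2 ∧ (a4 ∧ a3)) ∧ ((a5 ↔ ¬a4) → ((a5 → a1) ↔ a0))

a0=T, a1=F, a2=F, a3=T, a4=T, a5=F

  ¬a2 ∧ (a4 ∧ a3) = True
    ¬a2 = True
    a4 ∧ a3 = True
  (a5 ↔ ¬a4) → ((a5 → a1) ↔ a0) = True
    a5 ↔ ¬a4 = True
      ¬a4 = False
    (a5 → a1) ↔ a0 = True
      a5 → a1 = True
Both conjuncts True, so the formula holds.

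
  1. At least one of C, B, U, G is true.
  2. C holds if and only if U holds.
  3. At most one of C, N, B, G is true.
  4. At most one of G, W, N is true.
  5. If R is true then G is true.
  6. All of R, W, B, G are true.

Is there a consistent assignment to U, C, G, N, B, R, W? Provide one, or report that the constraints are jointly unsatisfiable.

No satisfying assignment exists.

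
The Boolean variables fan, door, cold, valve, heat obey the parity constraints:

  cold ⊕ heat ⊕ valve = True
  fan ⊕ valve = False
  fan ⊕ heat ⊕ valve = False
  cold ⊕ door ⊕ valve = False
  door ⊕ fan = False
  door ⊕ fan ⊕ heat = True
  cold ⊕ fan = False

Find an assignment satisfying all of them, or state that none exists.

The formula is unsatisfiable.

Adding constraints 2, 3, 5, 6 mod 2: every variable appears an even number of times on the left, so the left side is 0.
But the right sides sum to 1 (mod 2). 0 ≠ 1 — the system is inconsistent.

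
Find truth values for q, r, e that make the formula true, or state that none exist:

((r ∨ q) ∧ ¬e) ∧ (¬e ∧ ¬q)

q = False, r = True, e = False

  (r ∨ q) ∧ ¬e = True
    r ∨ q = True
    ¬e = True
  ¬e ∧ ¬q = True
    ¬e = True
    ¬q = True
Both conjuncts True, so the formula holds.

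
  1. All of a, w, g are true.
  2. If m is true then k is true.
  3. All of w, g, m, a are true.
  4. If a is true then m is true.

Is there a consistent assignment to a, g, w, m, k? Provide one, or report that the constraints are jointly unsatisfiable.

a=T; g=T; w=T; m=T; k=T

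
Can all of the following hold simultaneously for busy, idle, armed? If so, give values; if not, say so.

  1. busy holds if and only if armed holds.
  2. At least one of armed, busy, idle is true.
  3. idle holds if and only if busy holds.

busy: True, idle: True, armed: True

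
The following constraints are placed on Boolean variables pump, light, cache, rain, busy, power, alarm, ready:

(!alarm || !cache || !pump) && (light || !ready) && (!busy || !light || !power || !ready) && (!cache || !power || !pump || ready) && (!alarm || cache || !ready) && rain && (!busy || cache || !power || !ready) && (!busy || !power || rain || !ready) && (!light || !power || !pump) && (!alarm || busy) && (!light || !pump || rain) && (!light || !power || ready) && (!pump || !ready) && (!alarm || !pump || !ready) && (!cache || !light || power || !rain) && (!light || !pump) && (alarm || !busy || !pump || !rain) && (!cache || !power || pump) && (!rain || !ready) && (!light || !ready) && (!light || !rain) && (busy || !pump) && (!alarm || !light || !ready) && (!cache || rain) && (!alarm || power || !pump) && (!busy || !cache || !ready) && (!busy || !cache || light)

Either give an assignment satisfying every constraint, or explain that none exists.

Unit clause (rain) forces rain = True.
In (!rain || !ready) only !ready is left, so ready = False.
In (!light || !rain) only !light is left, so light = False.
Set pump = False.
Set cache = False.
Set busy = True.
Set power = True.
Set alarm = False.
All clauses satisfied.

pump = False, light = False, cache = False, rain = True, busy = True, power = True, alarm = False, ready = False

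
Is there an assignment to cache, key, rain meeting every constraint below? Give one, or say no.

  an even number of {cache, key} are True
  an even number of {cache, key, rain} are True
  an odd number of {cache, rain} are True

cache = True; key = True; rain = False

{cache, key}: 2 true → even ✓
{cache, key, rain}: 2 true → even ✓
{cache, rain}: 1 true → odd ✓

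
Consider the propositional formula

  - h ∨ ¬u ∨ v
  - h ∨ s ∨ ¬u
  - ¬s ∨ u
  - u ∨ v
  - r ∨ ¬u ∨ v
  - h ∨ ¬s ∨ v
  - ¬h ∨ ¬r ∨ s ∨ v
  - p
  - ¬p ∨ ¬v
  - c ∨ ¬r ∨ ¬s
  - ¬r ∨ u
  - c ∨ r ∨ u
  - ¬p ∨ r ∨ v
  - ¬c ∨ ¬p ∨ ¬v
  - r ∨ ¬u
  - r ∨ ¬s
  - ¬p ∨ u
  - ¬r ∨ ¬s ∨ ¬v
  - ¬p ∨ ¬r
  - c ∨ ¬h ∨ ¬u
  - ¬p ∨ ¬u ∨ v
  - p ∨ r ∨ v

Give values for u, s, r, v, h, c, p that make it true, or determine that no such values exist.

Case p = True:
  (¬p ∨ ¬v) forces v = False.
  (u ∨ v) forces u = True.
  Clause (¬p ∨ ¬u ∨ v) is falsified — contradiction.
Case p = False:
  Clause (p) is falsified — contradiction.
Both cases fail, so the formula is unsatisfiable.

The formula is unsatisfiable.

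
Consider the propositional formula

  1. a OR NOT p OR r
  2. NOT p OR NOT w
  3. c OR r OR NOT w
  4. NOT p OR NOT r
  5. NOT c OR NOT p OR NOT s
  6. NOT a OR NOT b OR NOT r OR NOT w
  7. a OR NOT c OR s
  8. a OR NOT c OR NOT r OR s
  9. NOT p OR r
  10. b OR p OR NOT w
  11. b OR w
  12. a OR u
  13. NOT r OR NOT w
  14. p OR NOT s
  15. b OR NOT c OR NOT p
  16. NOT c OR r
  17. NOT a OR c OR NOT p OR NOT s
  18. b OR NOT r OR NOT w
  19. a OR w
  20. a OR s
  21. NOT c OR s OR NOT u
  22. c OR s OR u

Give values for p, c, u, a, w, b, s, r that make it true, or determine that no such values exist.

Try p = True:
  (NOT p OR NOT w) forces w = False.
  (NOT p OR NOT r) forces r = False.
  clause (NOT p OR r) is falsified — backtrack.
So p = False.
  then (p OR NOT s) forces s = False.
  then (a OR s) forces a = True.
Set c = False.
  then (c OR s OR u) forces u = True.
Set w = False.
  then (b OR w) forces b = True.
Set r = False.
All clauses satisfied.

p=F, c=F, u=T, a=T, w=F, b=T, s=F, r=F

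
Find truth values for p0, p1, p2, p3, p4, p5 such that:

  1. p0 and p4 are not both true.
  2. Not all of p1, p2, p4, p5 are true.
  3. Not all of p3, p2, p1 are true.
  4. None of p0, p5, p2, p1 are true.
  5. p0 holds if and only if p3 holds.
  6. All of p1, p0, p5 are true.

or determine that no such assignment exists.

No satisfying assignment exists.

Case p0 = True:
  Constraint (4) is violated (p0=T) — contradiction.
Case p0 = False:
  Constraint (6) is violated (p0=F) — contradiction.
Both cases fail — unsatisfiable.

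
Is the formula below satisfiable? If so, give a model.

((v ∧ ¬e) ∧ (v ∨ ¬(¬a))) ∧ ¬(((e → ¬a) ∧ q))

e=F; v=T; q=F; a=F

  (v ∧ ¬e) ∧ (v ∨ ¬(¬a)) = True
    v ∧ ¬e = True
      ¬e = True
    v ∨ ¬(¬a) = True
      ¬(¬a) = False
        ¬a = True
  ¬(((e → ¬a) ∧ q)) = True
    (e → ¬a) ∧ q = False
      e → ¬a = True
        ¬a = True
Both conjuncts True, so the formula holds.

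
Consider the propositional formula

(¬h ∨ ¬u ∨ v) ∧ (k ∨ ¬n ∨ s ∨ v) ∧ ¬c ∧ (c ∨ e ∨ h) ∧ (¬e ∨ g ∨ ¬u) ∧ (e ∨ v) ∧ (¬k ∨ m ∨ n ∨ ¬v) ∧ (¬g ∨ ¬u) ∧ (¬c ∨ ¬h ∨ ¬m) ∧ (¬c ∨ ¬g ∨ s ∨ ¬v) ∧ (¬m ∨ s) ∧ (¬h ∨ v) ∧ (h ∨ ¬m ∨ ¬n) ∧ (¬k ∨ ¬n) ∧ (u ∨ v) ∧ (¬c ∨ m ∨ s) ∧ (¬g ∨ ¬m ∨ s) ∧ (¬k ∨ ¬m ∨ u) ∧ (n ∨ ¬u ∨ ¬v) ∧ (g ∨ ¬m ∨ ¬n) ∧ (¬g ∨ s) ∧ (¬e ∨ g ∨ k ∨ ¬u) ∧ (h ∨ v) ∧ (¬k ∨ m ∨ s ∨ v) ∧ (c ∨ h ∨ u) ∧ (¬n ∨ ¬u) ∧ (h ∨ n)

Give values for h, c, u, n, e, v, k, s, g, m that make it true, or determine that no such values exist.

Unit clause (¬c) forces c = False.
Set h = True.
  then (¬h ∨ v) forces v = True.
Try u = True:
  (¬g ∨ ¬u) forces g = False.
  (¬e ∨ g ∨ ¬u) forces e = False.
  (n ∨ ¬u ∨ ¬v) forces n = True.
  clause (¬n ∨ ¬u) is falsified — backtrack.
So u = False.
Set n = False.
Set e = True.
Try k = True:
  (¬k ∨ m ∨ n ∨ ¬v) forces m = True.
  clause (¬k ∨ ¬m ∨ u) is falsified — backtrack.
So k = False.
Set s = True.
Set g = False.
Set m = True.
All clauses satisfied.

h = True, c = False, u = False, n = False, e = True, v = True, k = False, s = True, g = False, m = True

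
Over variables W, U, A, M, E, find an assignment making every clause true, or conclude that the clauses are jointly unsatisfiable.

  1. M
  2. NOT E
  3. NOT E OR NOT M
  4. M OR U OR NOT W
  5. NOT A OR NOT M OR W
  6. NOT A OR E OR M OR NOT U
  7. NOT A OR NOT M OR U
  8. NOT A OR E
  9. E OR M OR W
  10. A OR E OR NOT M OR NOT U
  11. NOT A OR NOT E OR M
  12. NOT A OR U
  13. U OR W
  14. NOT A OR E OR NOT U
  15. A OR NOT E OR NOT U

W = True; U = False; A = False; M = True; E = False

Unit clause (M) forces M = True.
Unit clause (NOT E) forces E = False.
In (NOT A OR E) only NOT A is left, so A = False.
In (A OR E OR NOT M OR NOT U) only NOT U is left, so U = False.
In (U OR W) only W is left, so W = True.
All clauses satisfied.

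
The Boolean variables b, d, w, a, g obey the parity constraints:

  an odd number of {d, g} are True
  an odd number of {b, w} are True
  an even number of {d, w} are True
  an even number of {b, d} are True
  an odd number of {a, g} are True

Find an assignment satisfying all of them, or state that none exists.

Adding constraints 2, 3, 4 mod 2: every variable appears an even number of times on the left, so the left side is 0.
But the right sides sum to 1 (mod 2). 0 ≠ 1 — the system is inconsistent.

Unsatisfiable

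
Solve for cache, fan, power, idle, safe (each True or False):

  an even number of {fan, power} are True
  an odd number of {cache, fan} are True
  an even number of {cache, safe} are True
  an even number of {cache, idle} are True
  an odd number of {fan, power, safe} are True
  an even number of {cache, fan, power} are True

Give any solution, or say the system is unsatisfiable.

The formula is unsatisfiable.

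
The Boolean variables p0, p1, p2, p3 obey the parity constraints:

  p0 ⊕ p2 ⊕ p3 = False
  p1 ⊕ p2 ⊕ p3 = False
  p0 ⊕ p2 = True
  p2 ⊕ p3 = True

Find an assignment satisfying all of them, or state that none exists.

p0 = True; p1 = True; p2 = False; p3 = True

p0 ⊕ p2 ⊕ p3 = T ⊕ F ⊕ T = False ✓
p1 ⊕ p2 ⊕ p3 = T ⊕ F ⊕ T = False ✓
p0 ⊕ p2 = T ⊕ F = True ✓
p2 ⊕ p3 = F ⊕ T = True ✓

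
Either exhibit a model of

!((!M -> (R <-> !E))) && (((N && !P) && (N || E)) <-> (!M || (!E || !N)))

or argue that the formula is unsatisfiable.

P = False; E = False; M = False; R = False; N = True

  !((!M -> (R <-> !E))) = True
    !M -> (R <-> !E) = False
      !M = True
      R <-> !E = False
        !E = True
  ((N && !P) && (N || E)) <-> (!M || (!E || !N)) = True
    (N && !P) && (N || E) = True
      N && !P = True
        !P = True
      N || E = True
    !M || (!E || !N) = True
      !M = True
      !E || !N = True
        !E = True
        !N = False
Both conjuncts True, so the formula holds.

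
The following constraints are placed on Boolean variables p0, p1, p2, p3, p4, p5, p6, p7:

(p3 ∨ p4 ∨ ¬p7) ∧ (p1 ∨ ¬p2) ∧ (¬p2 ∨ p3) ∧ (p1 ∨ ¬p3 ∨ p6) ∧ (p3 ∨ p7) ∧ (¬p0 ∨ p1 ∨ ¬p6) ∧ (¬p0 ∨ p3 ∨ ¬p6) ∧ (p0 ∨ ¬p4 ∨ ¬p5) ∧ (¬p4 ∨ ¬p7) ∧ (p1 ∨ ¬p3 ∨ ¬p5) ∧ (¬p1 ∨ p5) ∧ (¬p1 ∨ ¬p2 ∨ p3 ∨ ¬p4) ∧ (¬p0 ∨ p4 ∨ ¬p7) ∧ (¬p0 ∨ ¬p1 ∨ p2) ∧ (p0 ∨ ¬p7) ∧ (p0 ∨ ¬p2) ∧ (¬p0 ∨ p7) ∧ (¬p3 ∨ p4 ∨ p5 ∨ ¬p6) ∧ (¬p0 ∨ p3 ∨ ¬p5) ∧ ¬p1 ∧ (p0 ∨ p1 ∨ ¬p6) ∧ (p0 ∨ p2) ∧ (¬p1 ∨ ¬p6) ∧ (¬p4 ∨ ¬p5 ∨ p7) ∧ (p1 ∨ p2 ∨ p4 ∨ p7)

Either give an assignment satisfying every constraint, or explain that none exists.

Unsatisfiable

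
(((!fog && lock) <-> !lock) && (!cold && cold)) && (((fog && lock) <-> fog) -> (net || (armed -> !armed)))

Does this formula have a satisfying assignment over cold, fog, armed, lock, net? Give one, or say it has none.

Case cold = True: the conjunct !cold is False.
Case cold = False: the conjunct cold is False.
Both cases fail — unsatisfiable.

Unsatisfiable — no assignment works.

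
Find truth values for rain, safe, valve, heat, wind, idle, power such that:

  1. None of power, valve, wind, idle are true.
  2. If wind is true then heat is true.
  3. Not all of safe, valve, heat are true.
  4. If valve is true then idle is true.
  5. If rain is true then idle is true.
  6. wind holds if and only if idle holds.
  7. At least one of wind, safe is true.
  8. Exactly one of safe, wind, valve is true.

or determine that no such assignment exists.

rain = False, safe = True, valve = False, heat = False, wind = False, idle = False, power = False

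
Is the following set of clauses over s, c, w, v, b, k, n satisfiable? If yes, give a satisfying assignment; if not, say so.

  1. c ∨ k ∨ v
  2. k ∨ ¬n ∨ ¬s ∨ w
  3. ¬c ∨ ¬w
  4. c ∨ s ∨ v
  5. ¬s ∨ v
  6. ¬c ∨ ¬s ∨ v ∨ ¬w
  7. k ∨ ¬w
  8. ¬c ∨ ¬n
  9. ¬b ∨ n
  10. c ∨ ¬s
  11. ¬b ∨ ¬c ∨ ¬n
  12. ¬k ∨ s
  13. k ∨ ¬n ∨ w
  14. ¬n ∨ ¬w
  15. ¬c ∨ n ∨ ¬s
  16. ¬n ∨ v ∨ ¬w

s = False, c = True, w = False, v = False, b = False, k = False, n = False

Try s = True:
  (¬s ∨ v) forces v = True.
  (c ∨ ¬s) forces c = True.
  (¬c ∨ ¬w) forces w = False.
  (¬c ∨ ¬n) forces n = False.
  clause (¬c ∨ n ∨ ¬s) is falsified — backtrack.
So s = False.
  then (¬k ∨ s) forces k = False.
  then (k ∨ ¬w) forces w = False.
  then (k ∨ ¬n ∨ w) forces n = False.
  then (¬b ∨ n) forces b = False.
Set c = True.
Set v = False.
All clauses satisfied.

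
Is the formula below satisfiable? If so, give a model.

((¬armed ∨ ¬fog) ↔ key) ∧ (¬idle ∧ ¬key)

key=F, idle=F, armed=T, fog=T

  (¬armed ∨ ¬fog) ↔ key = True
    ¬armed ∨ ¬fog = False
      ¬armed = False
      ¬fog = False
  ¬idle ∧ ¬key = True
    ¬idle = True
    ¬key = True
Both conjuncts True, so the formula holds.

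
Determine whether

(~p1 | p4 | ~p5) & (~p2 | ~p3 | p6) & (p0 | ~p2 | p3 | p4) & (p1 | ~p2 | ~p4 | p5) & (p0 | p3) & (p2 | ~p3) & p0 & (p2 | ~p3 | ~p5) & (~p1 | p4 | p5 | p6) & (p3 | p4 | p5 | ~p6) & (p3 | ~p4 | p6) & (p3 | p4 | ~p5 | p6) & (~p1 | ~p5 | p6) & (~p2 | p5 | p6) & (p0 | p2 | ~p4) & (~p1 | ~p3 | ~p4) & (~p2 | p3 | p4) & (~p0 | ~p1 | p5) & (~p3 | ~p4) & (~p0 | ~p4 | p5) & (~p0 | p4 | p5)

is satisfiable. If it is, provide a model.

Unit clause (p0) forces p0 = True.
Set p1 = False.
Set p2 = True.
Set p3 = True.
  then (~p2 | ~p3 | p6) forces p6 = True.
  then (~p3 | ~p4) forces p4 = False.
  then (~p0 | p4 | p5) forces p5 = True.
All clauses satisfied.

p0: True, p1: False, p2: True, p3: True, p4: False, p5: True, p6: True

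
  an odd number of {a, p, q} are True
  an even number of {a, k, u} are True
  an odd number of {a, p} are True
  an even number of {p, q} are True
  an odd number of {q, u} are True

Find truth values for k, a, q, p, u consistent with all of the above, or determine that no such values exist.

k = False, a = True, q = False, p = False, u = True

{a, p, q}: 1 true → odd ✓
{a, k, u}: 2 true → even ✓
{a, p}: 1 true → odd ✓
{p, q}: 0 true → even ✓
{q, u}: 1 true → odd ✓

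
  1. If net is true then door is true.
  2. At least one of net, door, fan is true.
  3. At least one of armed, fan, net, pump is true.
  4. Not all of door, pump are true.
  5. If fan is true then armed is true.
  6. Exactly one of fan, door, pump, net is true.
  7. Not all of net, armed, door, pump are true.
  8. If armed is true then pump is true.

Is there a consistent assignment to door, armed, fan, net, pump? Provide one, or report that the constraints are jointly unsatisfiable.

Unsatisfiable — no assignment works.

Case pump = True:
  (4) with pump=T forces door = False.
  (1) with door=F forces net = False.
  (2) with net=F, door=F forces fan = True.
  Constraint (6) is violated (fan=T, pump=T) — contradiction.
Case pump = False:
  (8) with pump=F forces armed = False.
  (5) with armed=F forces fan = False.
  (3) with armed=F, fan=F, pump=F forces net = True.
  (1) with net=T forces door = True.
  Constraint (6) is violated (door=T, net=T) — contradiction.
Both cases fail — unsatisfiable.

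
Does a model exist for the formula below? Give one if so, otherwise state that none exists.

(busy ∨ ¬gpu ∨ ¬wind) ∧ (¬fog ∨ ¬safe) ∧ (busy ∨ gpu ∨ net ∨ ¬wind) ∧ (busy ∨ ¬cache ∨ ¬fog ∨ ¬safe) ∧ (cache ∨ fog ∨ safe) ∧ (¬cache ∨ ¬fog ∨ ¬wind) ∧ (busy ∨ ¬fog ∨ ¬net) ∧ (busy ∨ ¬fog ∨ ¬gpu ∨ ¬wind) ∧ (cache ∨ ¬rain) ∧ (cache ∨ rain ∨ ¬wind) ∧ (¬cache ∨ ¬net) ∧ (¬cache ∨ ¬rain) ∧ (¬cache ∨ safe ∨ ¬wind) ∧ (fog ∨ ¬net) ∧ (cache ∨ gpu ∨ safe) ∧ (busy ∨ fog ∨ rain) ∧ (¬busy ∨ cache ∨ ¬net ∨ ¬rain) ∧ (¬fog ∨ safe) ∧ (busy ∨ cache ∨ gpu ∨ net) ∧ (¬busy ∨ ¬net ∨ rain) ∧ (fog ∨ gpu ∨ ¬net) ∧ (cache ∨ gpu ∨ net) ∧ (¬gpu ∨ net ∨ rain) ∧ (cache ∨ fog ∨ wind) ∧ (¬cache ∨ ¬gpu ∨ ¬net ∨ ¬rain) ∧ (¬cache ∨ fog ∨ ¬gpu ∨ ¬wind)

rain = False, net = False, busy = True, fog = False, gpu = False, safe = True, wind = False, cache = True

Set rain = False.
Try net = True:
  (¬cache ∨ ¬net) forces cache = False.
  (cache ∨ rain ∨ ¬wind) forces wind = False.
  (fog ∨ ¬net) forces fog = True.
  (¬fog ∨ ¬safe) forces safe = False.
  clause (¬fog ∨ safe) is falsified — backtrack.
So net = False.
  then (¬gpu ∨ net ∨ rain) forces gpu = False.
  then (cache ∨ gpu ∨ net) forces cache = True.
Set busy = True.
Set fog = False.
Set safe = True.
Set wind = False.
All clauses satisfied.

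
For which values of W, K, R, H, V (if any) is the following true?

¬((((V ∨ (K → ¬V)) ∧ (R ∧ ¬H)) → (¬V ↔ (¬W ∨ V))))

W = True, K = True, R = True, H = False, V = True

  ¬((((V ∨ (K → ¬V)) ∧ (R ∧ ¬H)) → (¬V ↔ (¬W ∨ V)))) = True
    ((V ∨ (K → ¬V)) ∧ (R ∧ ¬H)) → (¬V ↔ (¬W ∨ V)) = False
      (V ∨ (K → ¬V)) ∧ (R ∧ ¬H) = True
        V ∨ (K → ¬V) = True
          K → ¬V = False
            ¬V = False
        R ∧ ¬H = True
          ¬H = True
      ¬V ↔ (¬W ∨ V) = False
        ¬V = False
        ¬W ∨ V = True
          ¬W = False
The formula evaluates to True.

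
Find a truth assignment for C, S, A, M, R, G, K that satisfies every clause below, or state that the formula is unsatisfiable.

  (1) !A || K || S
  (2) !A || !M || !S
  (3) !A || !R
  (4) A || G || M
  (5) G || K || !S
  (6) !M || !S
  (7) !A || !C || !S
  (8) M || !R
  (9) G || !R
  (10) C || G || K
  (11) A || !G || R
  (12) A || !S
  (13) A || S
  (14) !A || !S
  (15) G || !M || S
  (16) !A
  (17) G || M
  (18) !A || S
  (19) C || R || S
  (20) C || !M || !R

The formula is unsatisfiable.

Case A = True:
  Clause (!A) is falsified — contradiction.
Case A = False:
  (A || !S) forces S = False.
  Clause (A || S) is falsified — contradiction.
Both cases fail, so the formula is unsatisfiable.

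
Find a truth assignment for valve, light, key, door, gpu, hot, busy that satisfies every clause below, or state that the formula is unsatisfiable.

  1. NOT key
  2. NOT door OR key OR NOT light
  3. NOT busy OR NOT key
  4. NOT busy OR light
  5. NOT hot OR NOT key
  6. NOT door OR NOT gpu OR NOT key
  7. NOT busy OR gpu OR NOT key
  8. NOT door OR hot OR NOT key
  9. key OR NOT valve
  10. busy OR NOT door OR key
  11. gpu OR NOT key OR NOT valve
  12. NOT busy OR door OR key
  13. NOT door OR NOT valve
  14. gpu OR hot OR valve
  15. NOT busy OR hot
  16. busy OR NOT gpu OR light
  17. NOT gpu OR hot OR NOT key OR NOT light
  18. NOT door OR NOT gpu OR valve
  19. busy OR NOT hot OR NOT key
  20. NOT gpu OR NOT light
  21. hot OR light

valve = False, light = True, key = False, door = False, gpu = False, hot = True, busy = False

Unit clause (NOT key) forces key = False.
In (key OR NOT valve) only NOT valve is left, so valve = False.
Set light = True.
  then (NOT door OR key OR NOT light) forces door = False.
  then (NOT busy OR door OR key) forces busy = False.
  then (NOT gpu OR NOT light) forces gpu = False.
  then (gpu OR hot OR valve) forces hot = True.
All clauses satisfied.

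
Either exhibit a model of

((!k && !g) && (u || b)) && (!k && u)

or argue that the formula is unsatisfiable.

k = False; g = False; b = False; u = True

  (!k && !g) && (u || b) = True
    !k && !g = True
      !k = True
      !g = True
    u || b = True
  !k && u = True
    !k = True
Both conjuncts True, so the formula holds.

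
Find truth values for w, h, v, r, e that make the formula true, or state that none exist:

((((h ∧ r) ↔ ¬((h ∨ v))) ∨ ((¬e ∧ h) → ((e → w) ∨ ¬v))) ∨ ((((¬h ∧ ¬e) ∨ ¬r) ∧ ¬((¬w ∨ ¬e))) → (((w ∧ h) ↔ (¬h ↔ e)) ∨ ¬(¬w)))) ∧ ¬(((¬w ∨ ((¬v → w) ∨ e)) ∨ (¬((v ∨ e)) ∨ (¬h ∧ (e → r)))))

Unsatisfiable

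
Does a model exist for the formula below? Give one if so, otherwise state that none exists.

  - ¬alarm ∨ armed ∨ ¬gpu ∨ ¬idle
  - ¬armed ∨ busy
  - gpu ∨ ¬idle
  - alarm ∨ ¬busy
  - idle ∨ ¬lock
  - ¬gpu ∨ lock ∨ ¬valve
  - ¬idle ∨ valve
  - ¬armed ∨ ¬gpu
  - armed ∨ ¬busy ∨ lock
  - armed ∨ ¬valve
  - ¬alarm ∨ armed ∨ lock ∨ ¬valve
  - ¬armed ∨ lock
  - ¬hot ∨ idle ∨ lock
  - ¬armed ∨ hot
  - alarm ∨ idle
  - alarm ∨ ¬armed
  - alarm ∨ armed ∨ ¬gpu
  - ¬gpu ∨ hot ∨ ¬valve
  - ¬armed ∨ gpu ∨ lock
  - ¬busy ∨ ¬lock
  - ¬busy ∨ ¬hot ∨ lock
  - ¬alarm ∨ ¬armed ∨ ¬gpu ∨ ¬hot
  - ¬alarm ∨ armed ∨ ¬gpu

Try lock = True:
  (idle ∨ ¬lock) forces idle = True.
  (gpu ∨ ¬idle) forces gpu = True.
  (¬idle ∨ valve) forces valve = True.
  (¬armed ∨ ¬gpu) forces armed = False.
  clause (armed ∨ ¬valve) is falsified — backtrack.
So lock = False.
  then (¬armed ∨ lock) forces armed = False.
  then (armed ∨ ¬busy ∨ lock) forces busy = False.
  then (armed ∨ ¬valve) forces valve = False.
  then (¬idle ∨ valve) forces idle = False.
  then (¬hot ∨ idle ∨ lock) forces hot = False.
  then (alarm ∨ idle) forces alarm = True.
  then (¬alarm ∨ armed ∨ ¬gpu) forces gpu = False.
All clauses satisfied.

lock = False, valve = False, busy = False, alarm = True, idle = False, armed = False, gpu = False, hot = False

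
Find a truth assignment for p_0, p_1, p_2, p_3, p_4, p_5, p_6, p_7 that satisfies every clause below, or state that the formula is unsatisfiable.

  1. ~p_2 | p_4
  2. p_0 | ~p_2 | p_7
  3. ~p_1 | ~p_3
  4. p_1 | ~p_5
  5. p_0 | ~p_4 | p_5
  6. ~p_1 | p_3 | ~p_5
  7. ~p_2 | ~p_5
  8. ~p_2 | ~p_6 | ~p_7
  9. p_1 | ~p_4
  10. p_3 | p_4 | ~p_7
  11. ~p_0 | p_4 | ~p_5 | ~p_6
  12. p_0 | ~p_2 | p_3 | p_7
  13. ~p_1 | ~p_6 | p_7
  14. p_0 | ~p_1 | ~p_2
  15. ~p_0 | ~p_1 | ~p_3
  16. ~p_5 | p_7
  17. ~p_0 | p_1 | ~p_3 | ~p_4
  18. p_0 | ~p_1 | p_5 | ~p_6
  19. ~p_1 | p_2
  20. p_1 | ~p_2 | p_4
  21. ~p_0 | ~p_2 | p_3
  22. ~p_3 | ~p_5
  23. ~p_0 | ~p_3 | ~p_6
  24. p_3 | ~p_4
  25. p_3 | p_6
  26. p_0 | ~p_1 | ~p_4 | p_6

Set p_0 = True.
Try p_1 = True:
  (~p_1 | ~p_3) forces p_3 = False.
  (~p_1 | p_3 | ~p_5) forces p_5 = False.
  (~p_1 | p_2) forces p_2 = True.
  clause (~p_0 | ~p_2 | p_3) is falsified — backtrack.
So p_1 = False.
  then (p_1 | ~p_5) forces p_5 = False.
  then (p_1 | ~p_4) forces p_4 = False.
  then (p_1 | ~p_2 | p_4) forces p_2 = False.
Set p_3 = True.
  then (~p_0 | ~p_3 | ~p_6) forces p_6 = False.
Set p_7 = True.
All clauses satisfied.

p_0 = True, p_1 = False, p_2 = False, p_3 = True, p_4 = False, p_5 = False, p_6 = False, p_7 = True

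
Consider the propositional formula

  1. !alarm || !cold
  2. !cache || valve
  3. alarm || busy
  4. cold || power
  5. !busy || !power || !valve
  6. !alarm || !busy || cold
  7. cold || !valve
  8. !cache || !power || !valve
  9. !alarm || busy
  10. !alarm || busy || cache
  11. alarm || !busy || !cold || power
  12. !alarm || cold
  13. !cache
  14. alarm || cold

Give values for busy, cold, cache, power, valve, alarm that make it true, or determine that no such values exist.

busy: True, cold: True, cache: False, power: True, valve: False, alarm: False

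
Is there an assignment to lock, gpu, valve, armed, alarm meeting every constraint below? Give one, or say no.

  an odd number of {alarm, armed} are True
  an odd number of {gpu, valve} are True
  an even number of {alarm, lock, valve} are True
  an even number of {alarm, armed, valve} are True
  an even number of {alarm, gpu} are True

lock = True, gpu = False, valve = True, armed = True, alarm = False

{alarm, armed}: 1 true → odd ✓
{gpu, valve}: 1 true → odd ✓
{alarm, lock, valve}: 2 true → even ✓
{alarm, armed, valve}: 2 true → even ✓
{alarm, gpu}: 0 true → even ✓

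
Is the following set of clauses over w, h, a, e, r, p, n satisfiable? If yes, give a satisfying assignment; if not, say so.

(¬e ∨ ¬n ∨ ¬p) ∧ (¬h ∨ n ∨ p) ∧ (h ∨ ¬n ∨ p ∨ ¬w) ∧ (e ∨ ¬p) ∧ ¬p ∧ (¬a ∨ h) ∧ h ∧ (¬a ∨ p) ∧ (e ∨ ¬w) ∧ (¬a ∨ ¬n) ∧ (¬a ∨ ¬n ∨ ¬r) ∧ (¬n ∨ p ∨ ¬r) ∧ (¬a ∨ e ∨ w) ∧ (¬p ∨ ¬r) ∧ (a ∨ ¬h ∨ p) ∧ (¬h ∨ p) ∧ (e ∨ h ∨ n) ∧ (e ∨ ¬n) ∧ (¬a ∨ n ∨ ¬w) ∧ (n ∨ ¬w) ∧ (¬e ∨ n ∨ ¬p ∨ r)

Case h = True:
  (¬p) forces p = False.
  Clause (¬h ∨ p) is falsified — contradiction.
Case h = False:
  Clause (h) is falsified — contradiction.
Both cases fail, so the formula is unsatisfiable.

Unsatisfiable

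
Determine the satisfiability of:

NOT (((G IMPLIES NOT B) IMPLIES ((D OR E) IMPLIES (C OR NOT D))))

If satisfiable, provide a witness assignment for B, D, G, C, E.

B: True; D: True; G: False; C: False; E: True

  NOT (((G IMPLIES NOT B) IMPLIES ((D OR E) IMPLIES (C OR NOT D)))) = True
    (G IMPLIES NOT B) IMPLIES ((D OR E) IMPLIES (C OR NOT D)) = False
      G IMPLIES NOT B = True
        NOT B = False
      (D OR E) IMPLIES (C OR NOT D) = False
        D OR E = True
        C OR NOT D = False
          NOT D = False
The formula evaluates to True.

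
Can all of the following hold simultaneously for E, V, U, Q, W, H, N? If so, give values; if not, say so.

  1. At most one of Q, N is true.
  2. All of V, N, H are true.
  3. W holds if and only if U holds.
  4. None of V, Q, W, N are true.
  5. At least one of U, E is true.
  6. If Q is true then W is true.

Case V = True:
  Constraint (4) is violated (V=T) — contradiction.
Case V = False:
  Constraint (2) is violated (V=F) — contradiction.
Both cases fail — unsatisfiable.

The formula is unsatisfiable.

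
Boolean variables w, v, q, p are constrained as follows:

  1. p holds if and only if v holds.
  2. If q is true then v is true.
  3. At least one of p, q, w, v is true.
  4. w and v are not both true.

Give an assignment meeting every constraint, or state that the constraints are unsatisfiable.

w = False, v = True, q = True, p = True

  (1) p=T, v=T — same ✓
  (2) q=T ⇒ v: T ✓
  (3) {p, q, w, v}: 3 true — at least one ✓
  (4) w=F, v=T — not both ✓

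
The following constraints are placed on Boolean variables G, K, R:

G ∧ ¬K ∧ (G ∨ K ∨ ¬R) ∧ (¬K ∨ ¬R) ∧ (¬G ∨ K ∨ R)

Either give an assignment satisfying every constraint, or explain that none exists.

Unit clause (G) forces G = True.
Unit clause (¬K) forces K = False.
In (¬G ∨ K ∨ R) only R is left, so R = True.
Check each clause:
  (G): G holds.
  (¬K): ¬K holds.
  (G ∨ K ∨ ¬R): G holds.
  (¬K ∨ ¬R): ¬K holds.
  (¬G ∨ K ∨ R): R holds.
All clauses satisfied.

G = True, K = False, R = True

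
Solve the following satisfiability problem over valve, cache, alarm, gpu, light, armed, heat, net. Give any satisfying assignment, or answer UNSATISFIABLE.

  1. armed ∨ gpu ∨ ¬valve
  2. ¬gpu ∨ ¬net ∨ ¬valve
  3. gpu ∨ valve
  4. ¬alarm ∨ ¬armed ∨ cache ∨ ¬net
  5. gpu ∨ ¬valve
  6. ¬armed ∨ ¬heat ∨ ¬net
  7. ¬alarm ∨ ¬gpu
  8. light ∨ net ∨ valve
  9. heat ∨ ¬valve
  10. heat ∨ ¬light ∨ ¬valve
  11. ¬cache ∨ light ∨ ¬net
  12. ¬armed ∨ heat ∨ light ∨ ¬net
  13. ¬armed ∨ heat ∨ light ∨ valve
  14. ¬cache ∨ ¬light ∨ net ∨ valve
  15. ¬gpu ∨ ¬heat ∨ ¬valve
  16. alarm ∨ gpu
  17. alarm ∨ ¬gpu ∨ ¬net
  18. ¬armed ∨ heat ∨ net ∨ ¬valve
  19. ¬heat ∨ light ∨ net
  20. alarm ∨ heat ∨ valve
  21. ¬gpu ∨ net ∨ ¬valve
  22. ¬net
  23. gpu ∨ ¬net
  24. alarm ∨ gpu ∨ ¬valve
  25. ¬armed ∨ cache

Unit clause (¬net) forces net = False.
Try valve = True:
  (gpu ∨ ¬valve) forces gpu = True.
  clause (¬gpu ∨ net ∨ ¬valve) is falsified — backtrack.
So valve = False.
  then (gpu ∨ valve) forces gpu = True.
  then (¬alarm ∨ ¬gpu) forces alarm = False.
  then (light ∨ net ∨ valve) forces light = True.
  then (¬cache ∨ ¬light ∨ net ∨ valve) forces cache = False.
  then (alarm ∨ heat ∨ valve) forces heat = True.
  then (¬armed ∨ cache) forces armed = False.
All clauses satisfied.

valve: False; cache: False; alarm: False; gpu: True; light: True; armed: False; heat: True; net: False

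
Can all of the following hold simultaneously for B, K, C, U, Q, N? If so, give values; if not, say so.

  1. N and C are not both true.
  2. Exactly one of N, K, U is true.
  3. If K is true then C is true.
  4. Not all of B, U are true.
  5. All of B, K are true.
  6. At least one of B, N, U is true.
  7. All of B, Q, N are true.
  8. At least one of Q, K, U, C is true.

Case K = True:
  (2) with K=T forces N = False.
  Constraint (7) is violated (N=F) — contradiction.
Case K = False:
  Constraint (5) is violated (K=F) — contradiction.
Both cases fail — unsatisfiable.

Unsatisfiable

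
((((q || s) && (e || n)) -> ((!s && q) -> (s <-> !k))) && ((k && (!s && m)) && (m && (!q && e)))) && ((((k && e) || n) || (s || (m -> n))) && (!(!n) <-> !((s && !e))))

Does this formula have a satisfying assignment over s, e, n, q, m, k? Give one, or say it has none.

s=F, e=T, n=T, q=F, m=T, k=T

  (((q || s) && (e || n)) -> ((!s && q) -> (s <-> !k))) && ((k && (!s && m)) && (m && (!q && e))) = True
    ((q || s) && (e || n)) -> ((!s && q) -> (s <-> !k)) = True
      (q || s) && (e || n) = False
        q || s = False
        e || n = True
      (!s && q) -> (s <-> !k) = True
        !s && q = False
          !s = True
        s <-> !k = True
          !k = False
    (k && (!s && m)) && (m && (!q && e)) = True
      k && (!s && m) = True
        !s && m = True
          !s = True
      m && (!q && e) = True
        !q && e = True
          !q = True
  (((k && e) || n) || (s || (m -> n))) && (!(!n) <-> !((s && !e))) = True
    ((k && e) || n) || (s || (m -> n)) = True
      (k && e) || n = True
        k && e = True
      s || (m -> n) = True
        m -> n = True
    !(!n) <-> !((s && !e)) = True
      !(!n) = True
        !n = False
      !((s && !e)) = True
        s && !e = False
          !e = False
Both conjuncts True, so the formula holds.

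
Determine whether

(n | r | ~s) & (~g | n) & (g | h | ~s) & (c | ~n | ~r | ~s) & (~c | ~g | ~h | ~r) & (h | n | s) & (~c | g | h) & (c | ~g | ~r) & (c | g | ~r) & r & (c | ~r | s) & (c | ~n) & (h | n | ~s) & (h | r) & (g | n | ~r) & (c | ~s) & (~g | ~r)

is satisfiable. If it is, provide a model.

g = False, n = True, s = False, r = True, c = True, h = True

Unit clause (r) forces r = True.
In (~g | ~r) only ~g is left, so g = False.
In (c | g | ~r) only c is left, so c = True.
In (g | n | ~r) only n is left, so n = True.
In (~c | g | h) only h is left, so h = True.
Set s = False.
All clauses satisfied.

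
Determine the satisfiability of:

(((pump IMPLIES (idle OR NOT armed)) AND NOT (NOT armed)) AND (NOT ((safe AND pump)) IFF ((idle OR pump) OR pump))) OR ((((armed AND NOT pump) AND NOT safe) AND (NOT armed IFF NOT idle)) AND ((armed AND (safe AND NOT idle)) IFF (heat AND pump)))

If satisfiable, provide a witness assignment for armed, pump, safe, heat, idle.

armed = True; pump = True; safe = False; heat = True; idle = True

  (((pump IMPLIES (idle OR NOT armed)) AND NOT (NOT armed)) AND (NOT ((safe AND pump)) IFF ((idle OR pump) OR pump))) OR ((((armed AND NOT pump) AND NOT safe) AND (NOT armed IFF NOT idle)) AND ((armed AND (safe AND NOT idle)) IFF (heat AND pump))) = True
    ((pump IMPLIES (idle OR NOT armed)) AND NOT (NOT armed)) AND (NOT ((safe AND pump)) IFF ((idle OR pump) OR pump)) = True
      (pump IMPLIES (idle OR NOT armed)) AND NOT (NOT armed) = True
        pump IMPLIES (idle OR NOT armed) = True
          idle OR NOT armed = True
            NOT armed = False
        NOT (NOT armed) = True
          NOT armed = False
      NOT ((safe AND pump)) IFF ((idle OR pump) OR pump) = True
        NOT ((safe AND pump)) = True
          safe AND pump = False
        (idle OR pump) OR pump = True
          idle OR pump = True
    (((armed AND NOT pump) AND NOT safe) AND (NOT armed IFF NOT idle)) AND ((armed AND (safe AND NOT idle)) IFF (heat AND pump)) = False
      ((armed AND NOT pump) AND NOT safe) AND (NOT armed IFF NOT idle) = False
        (armed AND NOT pump) AND NOT safe = False
          armed AND NOT pump = False
            NOT pump = False
          NOT safe = True
        NOT armed IFF NOT idle = True
          NOT armed = False
          NOT idle = False
      (armed AND (safe AND NOT idle)) IFF (heat AND pump) = False
        armed AND (safe AND NOT idle) = False
          safe AND NOT idle = False
            NOT idle = False
        heat AND pump = True
The formula evaluates to True.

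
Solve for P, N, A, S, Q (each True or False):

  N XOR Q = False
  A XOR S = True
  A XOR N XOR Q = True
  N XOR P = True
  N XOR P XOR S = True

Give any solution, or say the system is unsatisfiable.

P = True, N = False, A = True, S = False, Q = False

N XOR Q = F XOR F = False ✓
A XOR S = T XOR F = True ✓
A XOR N XOR Q = T XOR F XOR F = True ✓
N XOR P = F XOR T = True ✓
N XOR P XOR S = F XOR T XOR F = True ✓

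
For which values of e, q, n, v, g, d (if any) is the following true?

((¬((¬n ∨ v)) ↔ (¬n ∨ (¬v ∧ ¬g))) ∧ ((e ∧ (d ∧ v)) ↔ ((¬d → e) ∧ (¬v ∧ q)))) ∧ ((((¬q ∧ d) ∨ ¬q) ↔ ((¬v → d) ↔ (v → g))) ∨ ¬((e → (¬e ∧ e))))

e: True, q: False, n: True, v: True, g: True, d: False

  (¬((¬n ∨ v)) ↔ (¬n ∨ (¬v ∧ ¬g))) ∧ ((e ∧ (d ∧ v)) ↔ ((¬d → e) ∧ (¬v ∧ q))) = True
    ¬((¬n ∨ v)) ↔ (¬n ∨ (¬v ∧ ¬g)) = True
      ¬((¬n ∨ v)) = False
        ¬n ∨ v = True
          ¬n = False
      ¬n ∨ (¬v ∧ ¬g) = False
        ¬n = False
        ¬v ∧ ¬g = False
          ¬v = False
          ¬g = False
    (e ∧ (d ∧ v)) ↔ ((¬d → e) ∧ (¬v ∧ q)) = True
      e ∧ (d ∧ v) = False
        d ∧ v = False
      (¬d → e) ∧ (¬v ∧ q) = False
        ¬d → e = True
          ¬d = True
        ¬v ∧ q = False
          ¬v = False
  (((¬q ∧ d) ∨ ¬q) ↔ ((¬v → d) ↔ (v → g))) ∨ ¬((e → (¬e ∧ e))) = True
    ((¬q ∧ d) ∨ ¬q) ↔ ((¬v → d) ↔ (v → g)) = True
      (¬q ∧ d) ∨ ¬q = True
        ¬q ∧ d = False
          ¬q = True
        ¬q = True
      (¬v → d) ↔ (v → g) = True
        ¬v → d = True
          ¬v = False
        v → g = True
    ¬((e → (¬e ∧ e))) = True
      e → (¬e ∧ e) = False
        ¬e ∧ e = False
          ¬e = False
Both conjuncts True, so the formula holds.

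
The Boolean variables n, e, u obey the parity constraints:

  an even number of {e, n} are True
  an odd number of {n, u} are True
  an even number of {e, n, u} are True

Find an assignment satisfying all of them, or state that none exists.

n: True; e: True; u: False

{e, n}: 2 true → even ✓
{n, u}: 1 true → odd ✓
{e, n, u}: 2 true → even ✓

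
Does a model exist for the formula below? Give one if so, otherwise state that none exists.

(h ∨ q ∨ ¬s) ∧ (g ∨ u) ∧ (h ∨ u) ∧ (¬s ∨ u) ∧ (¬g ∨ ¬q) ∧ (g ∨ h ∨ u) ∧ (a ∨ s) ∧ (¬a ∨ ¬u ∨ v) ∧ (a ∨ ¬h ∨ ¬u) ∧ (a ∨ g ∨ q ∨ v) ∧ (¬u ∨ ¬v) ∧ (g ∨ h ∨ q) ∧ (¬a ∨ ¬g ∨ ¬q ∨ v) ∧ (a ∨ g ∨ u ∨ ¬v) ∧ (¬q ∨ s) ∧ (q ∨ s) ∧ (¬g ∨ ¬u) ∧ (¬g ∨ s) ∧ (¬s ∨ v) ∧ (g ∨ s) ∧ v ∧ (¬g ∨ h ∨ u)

Case u = True:
  (¬u ∨ ¬v) forces v = False.
  Clause (v) is falsified — contradiction.
Case u = False:
  (g ∨ u) forces g = True.
  (h ∨ u) forces h = True.
  (¬s ∨ u) forces s = False.
  Clause (¬g ∨ s) is falsified — contradiction.
Both cases fail, so the formula is unsatisfiable.

UNSATISFIABLE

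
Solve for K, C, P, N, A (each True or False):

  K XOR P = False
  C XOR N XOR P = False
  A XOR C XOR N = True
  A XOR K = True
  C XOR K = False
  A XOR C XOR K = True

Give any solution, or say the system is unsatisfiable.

K=F, C=F, P=F, N=F, A=T

K XOR P = F XOR F = False ✓
C XOR N XOR P = F XOR F XOR F = False ✓
A XOR C XOR N = T XOR F XOR F = True ✓
A XOR K = T XOR F = True ✓
C XOR K = F XOR F = False ✓
A XOR C XOR K = T XOR F XOR F = True ✓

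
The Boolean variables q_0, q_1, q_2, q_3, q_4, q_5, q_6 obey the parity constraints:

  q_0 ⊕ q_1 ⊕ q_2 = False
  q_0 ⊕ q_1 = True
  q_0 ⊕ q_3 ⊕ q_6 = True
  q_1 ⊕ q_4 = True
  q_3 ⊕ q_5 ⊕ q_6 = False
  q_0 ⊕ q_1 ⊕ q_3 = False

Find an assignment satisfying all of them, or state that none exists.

q_0 = True; q_1 = False; q_2 = True; q_3 = True; q_4 = True; q_5 = False; q_6 = True

q_0 ⊕ q_1 ⊕ q_2 = T ⊕ F ⊕ T = False ✓
q_0 ⊕ q_1 = T ⊕ F = True ✓
q_0 ⊕ q_3 ⊕ q_6 = T ⊕ T ⊕ T = True ✓
q_1 ⊕ q_4 = F ⊕ T = True ✓
q_3 ⊕ q_5 ⊕ q_6 = T ⊕ F ⊕ T = False ✓
q_0 ⊕ q_1 ⊕ q_3 = T ⊕ F ⊕ T = False ✓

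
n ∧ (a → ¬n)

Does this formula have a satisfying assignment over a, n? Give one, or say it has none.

a = False; n = True

  a → ¬n = True
    ¬n = False
Both conjuncts True, so the formula holds.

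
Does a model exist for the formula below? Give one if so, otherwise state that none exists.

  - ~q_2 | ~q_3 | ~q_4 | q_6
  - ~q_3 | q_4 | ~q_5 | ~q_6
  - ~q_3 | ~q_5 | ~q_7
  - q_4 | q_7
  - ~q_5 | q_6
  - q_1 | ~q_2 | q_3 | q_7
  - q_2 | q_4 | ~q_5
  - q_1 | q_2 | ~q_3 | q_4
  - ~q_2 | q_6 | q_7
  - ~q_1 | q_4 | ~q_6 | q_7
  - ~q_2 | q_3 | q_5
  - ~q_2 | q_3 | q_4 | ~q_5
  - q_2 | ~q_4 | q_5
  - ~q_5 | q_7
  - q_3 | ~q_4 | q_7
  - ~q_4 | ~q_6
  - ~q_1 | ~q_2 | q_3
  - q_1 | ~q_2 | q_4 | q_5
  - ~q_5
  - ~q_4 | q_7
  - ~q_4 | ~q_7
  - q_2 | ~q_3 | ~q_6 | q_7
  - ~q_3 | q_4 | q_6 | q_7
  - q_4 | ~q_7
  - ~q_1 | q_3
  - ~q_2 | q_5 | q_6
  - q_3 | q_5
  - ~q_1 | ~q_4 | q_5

UNSATISFIABLE

Case q_7 = True:
  (~q_5) forces q_5 = False.
  (~q_4 | ~q_7) forces q_4 = False.
  Clause (q_4 | ~q_7) is falsified — contradiction.
Case q_7 = False:
  (q_4 | q_7) forces q_4 = True.
  Clause (~q_4 | q_7) is falsified — contradiction.
Both cases fail, so the formula is unsatisfiable.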